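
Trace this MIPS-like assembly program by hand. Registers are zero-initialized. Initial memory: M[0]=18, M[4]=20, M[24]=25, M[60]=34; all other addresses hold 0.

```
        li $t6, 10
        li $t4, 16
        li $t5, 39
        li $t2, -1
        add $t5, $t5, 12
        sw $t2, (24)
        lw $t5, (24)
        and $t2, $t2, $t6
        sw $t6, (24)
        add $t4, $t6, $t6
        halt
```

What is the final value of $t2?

10

$t6=10
$t4=16
$t5=39
$t2=-1
$t5=39+12=51
sw $t2, (24) → M[24]=-1
$t5=M[24]=-1
$t2=(-1)&10=10
sw $t6, (24) → M[24]=10
$t4=10+10=20
halt.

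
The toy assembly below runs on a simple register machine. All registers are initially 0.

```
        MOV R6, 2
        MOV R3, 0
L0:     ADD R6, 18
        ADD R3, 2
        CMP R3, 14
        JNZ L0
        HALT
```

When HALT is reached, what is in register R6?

R6=2
R3=0
R6=2+18=20
R3=0+2=2
CMP R3, 14  (cmp 2,14)
JNZ L0: taken
R6=20+18=38
R3=2+2=4
CMP R3, 14  (cmp 4,14)
JNZ L0: taken
R6=38+18=56
R3=4+2=6
CMP R3, 14  (cmp 6,14)
JNZ L0: taken
R6=56+18=74
R3=6+2=8
CMP R3, 14  (cmp 8,14)
JNZ L0: taken
R6=74+18=92
R3=8+2=10
CMP R3, 14  (cmp 10,14)
JNZ L0: taken
R6=92+18=110
R3=10+2=12
CMP R3, 14  (cmp 12,14)
JNZ L0: taken
R6=110+18=128
R3=12+2=14
CMP R3, 14  (cmp 14,14)
JNZ L0: not taken
halt.

128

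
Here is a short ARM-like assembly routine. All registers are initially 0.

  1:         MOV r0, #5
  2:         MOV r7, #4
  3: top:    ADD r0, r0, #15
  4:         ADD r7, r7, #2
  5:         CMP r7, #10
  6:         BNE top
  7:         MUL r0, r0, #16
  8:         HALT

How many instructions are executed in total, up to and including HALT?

16

MOV r0, #5 → r0=5
MOV r7, #4 → r7=4
ADD r0, r0, #15 → r0=5+15=20
ADD r7, r7, #2 → r7=4+2=6
CMP r7, #10  (cmp 6,10)
BNE top: taken
ADD r0, r0, #15 → r0=20+15=35
ADD r7, r7, #2 → r7=6+2=8
CMP r7, #10  (cmp 8,10)
BNE top: taken
ADD r0, r0, #15 → r0=35+15=50
ADD r7, r7, #2 → r7=8+2=10
CMP r7, #10  (cmp 10,10)
BNE top: not taken
MUL r0, r0, #16 → r0=50*16=800
halt.
Total executed instructions: 16.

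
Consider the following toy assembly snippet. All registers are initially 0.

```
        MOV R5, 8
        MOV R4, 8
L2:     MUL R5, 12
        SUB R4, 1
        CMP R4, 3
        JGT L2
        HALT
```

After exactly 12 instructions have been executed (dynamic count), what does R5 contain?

R5=8
R4=8
R5=8*12=96
R4=8-1=7
CMP R4, 3  (cmp 7,3)
JGT L2: taken
R5=96*12=1152
R4=7-1=6
CMP R4, 3  (cmp 6,3)
JGT L2: taken
R5=1152*12=13824
R4=6-1=5
After step 12: R5 = 13824.

13824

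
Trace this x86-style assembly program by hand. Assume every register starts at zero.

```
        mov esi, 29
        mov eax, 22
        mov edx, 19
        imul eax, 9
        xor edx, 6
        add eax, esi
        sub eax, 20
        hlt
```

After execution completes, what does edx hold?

mov esi, 29 → esi=29
mov eax, 22 → eax=22
mov edx, 19 → edx=19
imul eax, 9 → eax=22*9=198
xor edx, 6 → edx=19^6=21
add eax, esi → eax=198+29=227
sub eax, 20 → eax=227-20=207
halt.

21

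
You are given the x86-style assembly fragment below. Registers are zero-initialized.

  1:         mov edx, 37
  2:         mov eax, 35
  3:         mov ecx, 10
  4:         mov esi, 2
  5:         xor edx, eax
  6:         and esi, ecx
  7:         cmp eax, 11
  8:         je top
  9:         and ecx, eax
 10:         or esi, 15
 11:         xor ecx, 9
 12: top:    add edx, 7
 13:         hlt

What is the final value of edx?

mov edx, 37 → edx=37
mov eax, 35 → eax=35
mov ecx, 10 → ecx=10
mov esi, 2 → esi=2
xor edx, eax → edx=37^35=6
and esi, ecx → esi=2&10=2
cmp eax, 11  (cmp 35,11)
je top: not taken
and ecx, eax → ecx=10&35=2
or esi, 15 → esi=2|15=15
xor ecx, 9 → ecx=2^9=11
add edx, 7 → edx=6+7=13
halt.

13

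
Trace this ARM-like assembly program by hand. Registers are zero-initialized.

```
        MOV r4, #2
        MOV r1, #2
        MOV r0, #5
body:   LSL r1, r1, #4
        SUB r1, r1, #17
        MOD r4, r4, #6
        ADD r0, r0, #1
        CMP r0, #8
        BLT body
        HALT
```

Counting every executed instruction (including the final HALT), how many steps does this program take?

22

MOV r4, #2 → r4=2
MOV r1, #2 → r1=2
MOV r0, #5 → r0=5
LSL r1, r1, #4 → r1=2<<4=32
SUB r1, r1, #17 → r1=32-17=15
MOD r4, r4, #6 → r4=2%6=2
ADD r0, r0, #1 → r0=5+1=6
CMP r0, #8  (cmp 6,8)
BLT body: taken
LSL r1, r1, #4 → r1=15<<4=240
SUB r1, r1, #17 → r1=240-17=223
MOD r4, r4, #6 → r4=2%6=2
ADD r0, r0, #1 → r0=6+1=7
CMP r0, #8  (cmp 7,8)
BLT body: taken
LSL r1, r1, #4 → r1=223<<4=3568
SUB r1, r1, #17 → r1=3568-17=3551
MOD r4, r4, #6 → r4=2%6=2
ADD r0, r0, #1 → r0=7+1=8
CMP r0, #8  (cmp 8,8)
BLT body: not taken
halt.
Total executed instructions: 22.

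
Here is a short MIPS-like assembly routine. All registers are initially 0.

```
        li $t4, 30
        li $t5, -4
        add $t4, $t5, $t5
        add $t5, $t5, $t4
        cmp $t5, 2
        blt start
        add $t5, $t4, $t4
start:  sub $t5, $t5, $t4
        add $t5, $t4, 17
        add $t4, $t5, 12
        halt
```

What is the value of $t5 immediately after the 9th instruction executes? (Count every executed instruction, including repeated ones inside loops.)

9

after li $t4, 30: $t4=30
after li $t5, -4: $t5=-4
after add $t4, $t5, $t5: $t4=(-4)+(-4)=-8
after add $t5, $t5, $t4: $t5=(-4)+(-8)=-12
cmp $t5, 2  (cmp -12,2)
blt start: taken
after sub $t5, $t5, $t4: $t5=(-12)-(-8)=-4
after add $t5, $t4, 17: $t5=(-8)+17=9
after add $t4, $t5, 12: $t4=9+12=21
After step 9: $t5 = 9.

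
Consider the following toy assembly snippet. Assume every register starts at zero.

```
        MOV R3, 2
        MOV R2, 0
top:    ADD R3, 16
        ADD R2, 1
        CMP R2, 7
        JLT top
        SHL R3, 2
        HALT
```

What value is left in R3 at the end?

456

after MOV R3, 2: R3=2
after MOV R2, 0: R2=0
after ADD R3, 16: R3=2+16=18
after ADD R2, 1: R2=0+1=1
CMP R2, 7  (cmp 1,7)
JLT top: taken
after ADD R3, 16: R3=18+16=34
after ADD R2, 1: R2=1+1=2
CMP R2, 7  (cmp 2,7)
JLT top: taken
after ADD R3, 16: R3=34+16=50
after ADD R2, 1: R2=2+1=3
CMP R2, 7  (cmp 3,7)
JLT top: taken
after ADD R3, 16: R3=50+16=66
after ADD R2, 1: R2=3+1=4
CMP R2, 7  (cmp 4,7)
JLT top: taken
after ADD R3, 16: R3=66+16=82
after ADD R2, 1: R2=4+1=5
CMP R2, 7  (cmp 5,7)
JLT top: taken
after ADD R3, 16: R3=82+16=98
after ADD R2, 1: R2=5+1=6
CMP R2, 7  (cmp 6,7)
JLT top: taken
after ADD R3, 16: R3=98+16=114
after ADD R2, 1: R2=6+1=7
CMP R2, 7  (cmp 7,7)
JLT top: not taken
after SHL R3, 2: R3=114<<2=456
halt.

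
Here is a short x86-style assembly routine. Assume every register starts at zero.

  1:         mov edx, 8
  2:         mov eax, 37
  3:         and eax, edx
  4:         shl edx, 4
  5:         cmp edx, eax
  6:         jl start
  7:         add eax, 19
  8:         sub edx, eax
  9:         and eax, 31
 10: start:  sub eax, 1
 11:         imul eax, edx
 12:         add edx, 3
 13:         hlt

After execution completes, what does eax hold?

edx=8
eax=37
eax=37&8=0
edx=8<<4=128
cmp edx, eax  (cmp 128,0)
jl start: not taken
eax=0+19=19
edx=128-19=109
eax=19&31=19
eax=19-1=18
eax=18*109=1962
edx=109+3=112
halt.

1962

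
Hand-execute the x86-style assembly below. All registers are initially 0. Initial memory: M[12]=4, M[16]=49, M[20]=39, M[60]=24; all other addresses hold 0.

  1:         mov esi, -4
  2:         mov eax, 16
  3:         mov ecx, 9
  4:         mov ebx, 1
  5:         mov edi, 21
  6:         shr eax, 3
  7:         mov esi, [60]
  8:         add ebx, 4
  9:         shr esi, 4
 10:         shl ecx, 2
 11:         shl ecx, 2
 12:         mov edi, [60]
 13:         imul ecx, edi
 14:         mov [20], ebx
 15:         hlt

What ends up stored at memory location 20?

esi=-4
eax=16
ecx=9
ebx=1
edi=21
eax=16>>3=2
esi=M[60]=24
ebx=1+4=5
esi=24>>4=1
ecx=9<<2=36
ecx=36<<2=144
edi=M[60]=24
ecx=144*24=3456
mov [20], ebx → M[20]=5
halt.

5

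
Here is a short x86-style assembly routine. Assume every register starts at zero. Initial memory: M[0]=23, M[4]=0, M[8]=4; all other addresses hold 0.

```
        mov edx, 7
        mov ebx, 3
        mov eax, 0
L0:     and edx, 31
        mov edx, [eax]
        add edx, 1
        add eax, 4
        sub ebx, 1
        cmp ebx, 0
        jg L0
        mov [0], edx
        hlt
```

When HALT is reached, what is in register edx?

after mov edx, 7: edx=7
after mov ebx, 3: ebx=3
after mov eax, 0: eax=0
after and edx, 31: edx=7&31=7
after mov edx, [eax]: edx=M[0]=23
after add edx, 1: edx=23+1=24
after add eax, 4: eax=0+4=4
after sub ebx, 1: ebx=3-1=2
cmp ebx, 0  (cmp 2,0)
jg L0: taken
after and edx, 31: edx=24&31=24
after mov edx, [eax]: edx=M[4]=0
after add edx, 1: edx=0+1=1
after add eax, 4: eax=4+4=8
after sub ebx, 1: ebx=2-1=1
cmp ebx, 0  (cmp 1,0)
jg L0: taken
after and edx, 31: edx=1&31=1
after mov edx, [eax]: edx=M[8]=4
after add edx, 1: edx=4+1=5
after add eax, 4: eax=8+4=12
after sub ebx, 1: ebx=1-1=0
cmp ebx, 0  (cmp 0,0)
jg L0: not taken
mov [0], edx → M[0]=5
halt.

5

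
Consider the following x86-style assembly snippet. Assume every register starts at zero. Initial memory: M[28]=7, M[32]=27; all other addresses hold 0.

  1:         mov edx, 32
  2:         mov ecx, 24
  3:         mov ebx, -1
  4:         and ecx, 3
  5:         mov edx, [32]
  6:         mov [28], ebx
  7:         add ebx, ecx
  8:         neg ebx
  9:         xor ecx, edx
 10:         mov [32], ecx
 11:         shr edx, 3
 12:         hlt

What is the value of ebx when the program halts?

after mov edx, 32: edx=32
after mov ecx, 24: ecx=24
after mov ebx, -1: ebx=-1
after and ecx, 3: ecx=24&3=0
after mov edx, [32]: edx=M[32]=27
mov [28], ebx → M[28]=-1
after add ebx, ecx: ebx=(-1)+0=-1
after neg ebx: ebx=-(-1)=1
after xor ecx, edx: ecx=0^27=27
mov [32], ecx → M[32]=27
after shr edx, 3: edx=27>>3=3
halt.

1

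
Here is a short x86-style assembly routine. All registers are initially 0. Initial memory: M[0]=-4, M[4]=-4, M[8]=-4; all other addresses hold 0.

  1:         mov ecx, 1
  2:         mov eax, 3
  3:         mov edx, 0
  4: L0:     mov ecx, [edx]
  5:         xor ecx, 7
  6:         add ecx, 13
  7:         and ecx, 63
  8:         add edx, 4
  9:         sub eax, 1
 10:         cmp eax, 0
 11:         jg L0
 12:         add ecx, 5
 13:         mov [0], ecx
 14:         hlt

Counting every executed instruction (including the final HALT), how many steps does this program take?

30

after mov ecx, 1: ecx=1
after mov eax, 3: eax=3
after mov edx, 0: edx=0
after mov ecx, [edx]: ecx=M[0]=-4
after xor ecx, 7: ecx=(-4)^7=-5
after add ecx, 13: ecx=(-5)+13=8
after and ecx, 63: ecx=8&63=8
after add edx, 4: edx=0+4=4
after sub eax, 1: eax=3-1=2
cmp eax, 0  (cmp 2,0)
jg L0: taken
after mov ecx, [edx]: ecx=M[4]=-4
after xor ecx, 7: ecx=(-4)^7=-5
after add ecx, 13: ecx=(-5)+13=8
after and ecx, 63: ecx=8&63=8
after add edx, 4: edx=4+4=8
after sub eax, 1: eax=2-1=1
cmp eax, 0  (cmp 1,0)
jg L0: taken
after mov ecx, [edx]: ecx=M[8]=-4
after xor ecx, 7: ecx=(-4)^7=-5
after add ecx, 13: ecx=(-5)+13=8
after and ecx, 63: ecx=8&63=8
after add edx, 4: edx=8+4=12
after sub eax, 1: eax=1-1=0
cmp eax, 0  (cmp 0,0)
jg L0: not taken
after add ecx, 5: ecx=8+5=13
mov [0], ecx → M[0]=13
halt.
Total executed instructions: 30.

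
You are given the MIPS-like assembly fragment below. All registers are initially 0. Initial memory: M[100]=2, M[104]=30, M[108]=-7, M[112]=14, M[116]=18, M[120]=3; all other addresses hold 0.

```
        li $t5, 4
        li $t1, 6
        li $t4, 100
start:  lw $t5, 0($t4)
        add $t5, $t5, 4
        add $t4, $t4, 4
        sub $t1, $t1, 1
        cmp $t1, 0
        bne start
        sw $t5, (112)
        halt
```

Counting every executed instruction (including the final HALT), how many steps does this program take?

41

$t5=4
$t1=6
$t4=100
$t5=M[100]=2
$t5=2+4=6
$t4=100+4=104
$t1=6-1=5
cmp $t1, 0  (cmp 5,0)
bne start: taken
$t5=M[104]=30
$t5=30+4=34
$t4=104+4=108
$t1=5-1=4
cmp $t1, 0  (cmp 4,0)
bne start: taken
$t5=M[108]=-7
$t5=(-7)+4=-3
$t4=108+4=112
$t1=4-1=3
cmp $t1, 0  (cmp 3,0)
bne start: taken
$t5=M[112]=14
$t5=14+4=18
$t4=112+4=116
$t1=3-1=2
cmp $t1, 0  (cmp 2,0)
bne start: taken
$t5=M[116]=18
$t5=18+4=22
$t4=116+4=120
$t1=2-1=1
cmp $t1, 0  (cmp 1,0)
bne start: taken
$t5=M[120]=3
$t5=3+4=7
$t4=120+4=124
$t1=1-1=0
cmp $t1, 0  (cmp 0,0)
bne start: not taken
sw $t5, (112) → M[112]=7
halt.
Total executed instructions: 41.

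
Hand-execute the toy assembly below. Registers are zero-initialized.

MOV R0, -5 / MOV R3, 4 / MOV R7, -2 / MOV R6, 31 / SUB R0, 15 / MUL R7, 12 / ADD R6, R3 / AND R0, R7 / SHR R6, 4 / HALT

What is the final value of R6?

2

after MOV R0, -5: R0=-5
after MOV R3, 4: R3=4
after MOV R7, -2: R7=-2
after MOV R6, 31: R6=31
after SUB R0, 15: R0=(-5)-15=-20
after MUL R7, 12: R7=(-2)*12=-24
after ADD R6, R3: R6=31+4=35
after AND R0, R7: R0=(-20)&(-24)=-24
after SHR R6, 4: R6=35>>4=2
halt.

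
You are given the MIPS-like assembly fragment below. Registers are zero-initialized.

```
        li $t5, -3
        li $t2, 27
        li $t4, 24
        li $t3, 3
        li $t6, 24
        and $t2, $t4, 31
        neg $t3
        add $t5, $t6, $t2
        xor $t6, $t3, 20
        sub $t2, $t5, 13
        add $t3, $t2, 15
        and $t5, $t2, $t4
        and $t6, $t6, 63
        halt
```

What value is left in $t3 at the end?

li $t5, -3 → $t5=-3
li $t2, 27 → $t2=27
li $t4, 24 → $t4=24
li $t3, 3 → $t3=3
li $t6, 24 → $t6=24
and $t2, $t4, 31 → $t2=24&31=24
neg $t3 → $t3=-(3)=-3
add $t5, $t6, $t2 → $t5=24+24=48
xor $t6, $t3, 20 → $t6=(-3)^20=-23
sub $t2, $t5, 13 → $t2=48-13=35
add $t3, $t2, 15 → $t3=35+15=50
and $t5, $t2, $t4 → $t5=35&24=0
and $t6, $t6, 63 → $t6=(-23)&63=41
halt.

50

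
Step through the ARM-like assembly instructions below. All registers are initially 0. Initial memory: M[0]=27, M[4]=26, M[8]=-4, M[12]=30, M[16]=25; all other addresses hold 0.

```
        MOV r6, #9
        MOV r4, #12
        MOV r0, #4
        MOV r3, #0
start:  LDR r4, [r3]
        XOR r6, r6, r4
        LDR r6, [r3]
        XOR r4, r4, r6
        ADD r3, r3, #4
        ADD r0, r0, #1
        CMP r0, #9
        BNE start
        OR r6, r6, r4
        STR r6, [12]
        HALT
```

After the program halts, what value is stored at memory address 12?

after MOV r6, #9: r6=9
after MOV r4, #12: r4=12
after MOV r0, #4: r0=4
after MOV r3, #0: r3=0
after LDR r4, [r3]: r4=M[0]=27
after XOR r6, r6, r4: r6=9^27=18
after LDR r6, [r3]: r6=M[0]=27
after XOR r4, r4, r6: r4=27^27=0
after ADD r3, r3, #4: r3=0+4=4
after ADD r0, r0, #1: r0=4+1=5
CMP r0, #9  (cmp 5,9)
BNE start: taken
after LDR r4, [r3]: r4=M[4]=26
after XOR r6, r6, r4: r6=27^26=1
after LDR r6, [r3]: r6=M[4]=26
after XOR r4, r4, r6: r4=26^26=0
after ADD r3, r3, #4: r3=4+4=8
after ADD r0, r0, #1: r0=5+1=6
CMP r0, #9  (cmp 6,9)
BNE start: taken
after LDR r4, [r3]: r4=M[8]=-4
after XOR r6, r6, r4: r6=26^(-4)=-26
after LDR r6, [r3]: r6=M[8]=-4
after XOR r4, r4, r6: r4=(-4)^(-4)=0
after ADD r3, r3, #4: r3=8+4=12
after ADD r0, r0, #1: r0=6+1=7
CMP r0, #9  (cmp 7,9)
BNE start: taken
after LDR r4, [r3]: r4=M[12]=30
after XOR r6, r6, r4: r6=(-4)^30=-30
after LDR r6, [r3]: r6=M[12]=30
after XOR r4, r4, r6: r4=30^30=0
after ADD r3, r3, #4: r3=12+4=16
after ADD r0, r0, #1: r0=7+1=8
CMP r0, #9  (cmp 8,9)
BNE start: taken
after LDR r4, [r3]: r4=M[16]=25
after XOR r6, r6, r4: r6=30^25=7
after LDR r6, [r3]: r6=M[16]=25
after XOR r4, r4, r6: r4=25^25=0
after ADD r3, r3, #4: r3=16+4=20
after ADD r0, r0, #1: r0=8+1=9
CMP r0, #9  (cmp 9,9)
BNE start: not taken
after OR r6, r6, r4: r6=25|0=25
STR r6, [12] → M[12]=25
halt.

25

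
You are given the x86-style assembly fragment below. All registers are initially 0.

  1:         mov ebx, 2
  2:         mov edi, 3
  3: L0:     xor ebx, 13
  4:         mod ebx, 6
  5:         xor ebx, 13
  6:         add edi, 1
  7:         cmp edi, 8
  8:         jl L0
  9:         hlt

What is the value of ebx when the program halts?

14

ebx=2
edi=3
ebx=2^13=15
ebx=15%6=3
ebx=3^13=14
edi=3+1=4
cmp edi, 8  (cmp 4,8)
jl L0: taken
ebx=14^13=3
ebx=3%6=3
ebx=3^13=14
edi=4+1=5
cmp edi, 8  (cmp 5,8)
jl L0: taken
ebx=14^13=3
ebx=3%6=3
ebx=3^13=14
edi=5+1=6
cmp edi, 8  (cmp 6,8)
jl L0: taken
ebx=14^13=3
ebx=3%6=3
ebx=3^13=14
edi=6+1=7
cmp edi, 8  (cmp 7,8)
jl L0: taken
ebx=14^13=3
ebx=3%6=3
ebx=3^13=14
edi=7+1=8
cmp edi, 8  (cmp 8,8)
jl L0: not taken
halt.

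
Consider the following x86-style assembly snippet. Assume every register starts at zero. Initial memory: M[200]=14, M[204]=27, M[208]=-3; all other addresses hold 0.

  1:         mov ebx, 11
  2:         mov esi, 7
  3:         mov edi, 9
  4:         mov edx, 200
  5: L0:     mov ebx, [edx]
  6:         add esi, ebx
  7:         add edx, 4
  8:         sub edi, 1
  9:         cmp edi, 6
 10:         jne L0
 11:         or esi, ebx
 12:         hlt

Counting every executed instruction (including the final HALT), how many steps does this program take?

24

mov ebx, 11 → ebx=11
mov esi, 7 → esi=7
mov edi, 9 → edi=9
mov edx, 200 → edx=200
mov ebx, [edx] → ebx=M[200]=14
add esi, ebx → esi=7+14=21
add edx, 4 → edx=200+4=204
sub edi, 1 → edi=9-1=8
cmp edi, 6  (cmp 8,6)
jne L0: taken
mov ebx, [edx] → ebx=M[204]=27
add esi, ebx → esi=21+27=48
add edx, 4 → edx=204+4=208
sub edi, 1 → edi=8-1=7
cmp edi, 6  (cmp 7,6)
jne L0: taken
mov ebx, [edx] → ebx=M[208]=-3
add esi, ebx → esi=48+(-3)=45
add edx, 4 → edx=208+4=212
sub edi, 1 → edi=7-1=6
cmp edi, 6  (cmp 6,6)
jne L0: not taken
or esi, ebx → esi=45|(-3)=-3
halt.
Total executed instructions: 24.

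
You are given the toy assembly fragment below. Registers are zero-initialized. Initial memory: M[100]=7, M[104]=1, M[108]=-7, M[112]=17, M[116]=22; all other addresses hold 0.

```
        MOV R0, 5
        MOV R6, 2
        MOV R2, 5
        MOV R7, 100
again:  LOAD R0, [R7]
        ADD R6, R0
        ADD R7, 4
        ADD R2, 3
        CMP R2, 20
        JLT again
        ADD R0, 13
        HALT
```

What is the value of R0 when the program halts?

35

after MOV R0, 5: R0=5
after MOV R6, 2: R6=2
after MOV R2, 5: R2=5
after MOV R7, 100: R7=100
after LOAD R0, [R7]: R0=M[100]=7
after ADD R6, R0: R6=2+7=9
after ADD R7, 4: R7=100+4=104
after ADD R2, 3: R2=5+3=8
CMP R2, 20  (cmp 8,20)
JLT again: taken
after LOAD R0, [R7]: R0=M[104]=1
after ADD R6, R0: R6=9+1=10
after ADD R7, 4: R7=104+4=108
after ADD R2, 3: R2=8+3=11
CMP R2, 20  (cmp 11,20)
JLT again: taken
after LOAD R0, [R7]: R0=M[108]=-7
after ADD R6, R0: R6=10+(-7)=3
after ADD R7, 4: R7=108+4=112
after ADD R2, 3: R2=11+3=14
CMP R2, 20  (cmp 14,20)
JLT again: taken
after LOAD R0, [R7]: R0=M[112]=17
after ADD R6, R0: R6=3+17=20
after ADD R7, 4: R7=112+4=116
after ADD R2, 3: R2=14+3=17
CMP R2, 20  (cmp 17,20)
JLT again: taken
after LOAD R0, [R7]: R0=M[116]=22
after ADD R6, R0: R6=20+22=42
after ADD R7, 4: R7=116+4=120
after ADD R2, 3: R2=17+3=20
CMP R2, 20  (cmp 20,20)
JLT again: not taken
after ADD R0, 13: R0=22+13=35
halt.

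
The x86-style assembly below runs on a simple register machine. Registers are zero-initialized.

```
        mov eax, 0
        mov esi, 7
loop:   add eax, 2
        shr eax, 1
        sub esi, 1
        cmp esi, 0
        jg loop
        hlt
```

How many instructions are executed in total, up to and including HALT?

38

mov eax, 0 → eax=0
mov esi, 7 → esi=7
add eax, 2 → eax=0+2=2
shr eax, 1 → eax=2>>1=1
sub esi, 1 → esi=7-1=6
cmp esi, 0  (cmp 6,0)
jg loop: taken
add eax, 2 → eax=1+2=3
shr eax, 1 → eax=3>>1=1
sub esi, 1 → esi=6-1=5
cmp esi, 0  (cmp 5,0)
jg loop: taken
add eax, 2 → eax=1+2=3
shr eax, 1 → eax=3>>1=1
sub esi, 1 → esi=5-1=4
cmp esi, 0  (cmp 4,0)
jg loop: taken
add eax, 2 → eax=1+2=3
shr eax, 1 → eax=3>>1=1
sub esi, 1 → esi=4-1=3
cmp esi, 0  (cmp 3,0)
jg loop: taken
add eax, 2 → eax=1+2=3
shr eax, 1 → eax=3>>1=1
sub esi, 1 → esi=3-1=2
cmp esi, 0  (cmp 2,0)
jg loop: taken
add eax, 2 → eax=1+2=3
shr eax, 1 → eax=3>>1=1
sub esi, 1 → esi=2-1=1
cmp esi, 0  (cmp 1,0)
jg loop: taken
add eax, 2 → eax=1+2=3
shr eax, 1 → eax=3>>1=1
sub esi, 1 → esi=1-1=0
cmp esi, 0  (cmp 0,0)
jg loop: not taken
halt.
Total executed instructions: 38.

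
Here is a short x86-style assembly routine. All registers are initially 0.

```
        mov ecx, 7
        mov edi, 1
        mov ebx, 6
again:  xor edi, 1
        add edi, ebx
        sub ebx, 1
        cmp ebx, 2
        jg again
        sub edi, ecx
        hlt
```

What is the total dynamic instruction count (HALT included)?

25

ecx=7
edi=1
ebx=6
edi=1^1=0
edi=0+6=6
ebx=6-1=5
cmp ebx, 2  (cmp 5,2)
jg again: taken
edi=6^1=7
edi=7+5=12
ebx=5-1=4
cmp ebx, 2  (cmp 4,2)
jg again: taken
edi=12^1=13
edi=13+4=17
ebx=4-1=3
cmp ebx, 2  (cmp 3,2)
jg again: taken
edi=17^1=16
edi=16+3=19
ebx=3-1=2
cmp ebx, 2  (cmp 2,2)
jg again: not taken
edi=19-7=12
halt.
Total executed instructions: 25.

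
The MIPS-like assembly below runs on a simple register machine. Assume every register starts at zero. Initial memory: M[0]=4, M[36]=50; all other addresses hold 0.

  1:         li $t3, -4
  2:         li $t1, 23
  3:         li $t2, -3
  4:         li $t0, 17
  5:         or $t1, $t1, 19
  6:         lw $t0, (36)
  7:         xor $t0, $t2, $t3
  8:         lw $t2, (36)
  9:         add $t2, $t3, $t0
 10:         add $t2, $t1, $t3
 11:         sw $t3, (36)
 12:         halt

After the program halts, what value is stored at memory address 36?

-4

$t3=-4
$t1=23
$t2=-3
$t0=17
$t1=23|19=23
$t0=M[36]=50
$t0=(-3)^(-4)=1
$t2=M[36]=50
$t2=(-4)+1=-3
$t2=23+(-4)=19
sw $t3, (36) → M[36]=-4
halt.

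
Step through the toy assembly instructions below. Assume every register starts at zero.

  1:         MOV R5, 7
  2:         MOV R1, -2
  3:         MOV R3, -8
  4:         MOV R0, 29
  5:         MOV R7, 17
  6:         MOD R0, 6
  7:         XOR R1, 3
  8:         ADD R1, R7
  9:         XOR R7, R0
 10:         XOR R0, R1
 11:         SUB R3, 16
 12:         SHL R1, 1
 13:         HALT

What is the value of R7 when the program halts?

R5=7
R1=-2
R3=-8
R0=29
R7=17
R0=29%6=5
R1=(-2)^3=-3
R1=(-3)+17=14
R7=17^5=20
R0=5^14=11
R3=(-8)-16=-24
R1=14<<1=28
halt.

20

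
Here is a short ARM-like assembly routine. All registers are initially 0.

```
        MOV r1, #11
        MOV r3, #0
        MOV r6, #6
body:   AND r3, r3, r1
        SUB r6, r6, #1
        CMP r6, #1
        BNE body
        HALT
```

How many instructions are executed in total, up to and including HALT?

24

after MOV r1, #11: r1=11
after MOV r3, #0: r3=0
after MOV r6, #6: r6=6
after AND r3, r3, r1: r3=0&11=0
after SUB r6, r6, #1: r6=6-1=5
CMP r6, #1  (cmp 5,1)
BNE body: taken
after AND r3, r3, r1: r3=0&11=0
after SUB r6, r6, #1: r6=5-1=4
CMP r6, #1  (cmp 4,1)
BNE body: taken
after AND r3, r3, r1: r3=0&11=0
after SUB r6, r6, #1: r6=4-1=3
CMP r6, #1  (cmp 3,1)
BNE body: taken
after AND r3, r3, r1: r3=0&11=0
after SUB r6, r6, #1: r6=3-1=2
CMP r6, #1  (cmp 2,1)
BNE body: taken
after AND r3, r3, r1: r3=0&11=0
after SUB r6, r6, #1: r6=2-1=1
CMP r6, #1  (cmp 1,1)
BNE body: not taken
halt.
Total executed instructions: 24.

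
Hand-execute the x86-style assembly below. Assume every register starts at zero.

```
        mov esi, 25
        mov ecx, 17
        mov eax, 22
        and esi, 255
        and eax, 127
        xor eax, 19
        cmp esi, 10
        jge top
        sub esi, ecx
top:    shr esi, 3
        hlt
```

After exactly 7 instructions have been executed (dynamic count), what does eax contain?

after mov esi, 25: esi=25
after mov ecx, 17: ecx=17
after mov eax, 22: eax=22
after and esi, 255: esi=25&255=25
after and eax, 127: eax=22&127=22
after xor eax, 19: eax=22^19=5
cmp esi, 10  (cmp 25,10)
After step 7: eax = 5.

5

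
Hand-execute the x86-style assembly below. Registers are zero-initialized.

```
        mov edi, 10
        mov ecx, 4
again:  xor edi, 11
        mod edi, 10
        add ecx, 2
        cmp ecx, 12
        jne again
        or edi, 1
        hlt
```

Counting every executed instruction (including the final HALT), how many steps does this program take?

24

mov edi, 10 → edi=10
mov ecx, 4 → ecx=4
xor edi, 11 → edi=10^11=1
mod edi, 10 → edi=1%10=1
add ecx, 2 → ecx=4+2=6
cmp ecx, 12  (cmp 6,12)
jne again: taken
xor edi, 11 → edi=1^11=10
mod edi, 10 → edi=10%10=0
add ecx, 2 → ecx=6+2=8
cmp ecx, 12  (cmp 8,12)
jne again: taken
xor edi, 11 → edi=0^11=11
mod edi, 10 → edi=11%10=1
add ecx, 2 → ecx=8+2=10
cmp ecx, 12  (cmp 10,12)
jne again: taken
xor edi, 11 → edi=1^11=10
mod edi, 10 → edi=10%10=0
add ecx, 2 → ecx=10+2=12
cmp ecx, 12  (cmp 12,12)
jne again: not taken
or edi, 1 → edi=0|1=1
halt.
Total executed instructions: 24.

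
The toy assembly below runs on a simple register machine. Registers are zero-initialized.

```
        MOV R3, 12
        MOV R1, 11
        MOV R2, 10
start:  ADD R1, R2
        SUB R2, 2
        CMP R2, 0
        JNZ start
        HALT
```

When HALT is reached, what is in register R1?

R3=12
R1=11
R2=10
R1=11+10=21
R2=10-2=8
CMP R2, 0  (cmp 8,0)
JNZ start: taken
R1=21+8=29
R2=8-2=6
CMP R2, 0  (cmp 6,0)
JNZ start: taken
R1=29+6=35
R2=6-2=4
CMP R2, 0  (cmp 4,0)
JNZ start: taken
R1=35+4=39
R2=4-2=2
CMP R2, 0  (cmp 2,0)
JNZ start: taken
R1=39+2=41
R2=2-2=0
CMP R2, 0  (cmp 0,0)
JNZ start: not taken
halt.

41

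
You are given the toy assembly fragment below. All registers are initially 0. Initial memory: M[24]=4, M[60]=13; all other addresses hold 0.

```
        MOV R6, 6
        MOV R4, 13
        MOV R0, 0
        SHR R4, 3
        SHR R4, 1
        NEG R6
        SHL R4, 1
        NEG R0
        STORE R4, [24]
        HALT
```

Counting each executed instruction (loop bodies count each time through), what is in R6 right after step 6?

-6

MOV R6, 6 → R6=6
MOV R4, 13 → R4=13
MOV R0, 0 → R0=0
SHR R4, 3 → R4=13>>3=1
SHR R4, 1 → R4=1>>1=0
NEG R6 → R6=-(6)=-6
After step 6: R6 = -6.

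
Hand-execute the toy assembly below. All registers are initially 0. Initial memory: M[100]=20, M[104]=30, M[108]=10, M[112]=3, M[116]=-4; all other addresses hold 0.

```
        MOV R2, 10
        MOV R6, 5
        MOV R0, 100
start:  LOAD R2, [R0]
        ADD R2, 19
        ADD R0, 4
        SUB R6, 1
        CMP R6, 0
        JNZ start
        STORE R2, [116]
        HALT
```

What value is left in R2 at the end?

after MOV R2, 10: R2=10
after MOV R6, 5: R6=5
after MOV R0, 100: R0=100
after LOAD R2, [R0]: R2=M[100]=20
after ADD R2, 19: R2=20+19=39
after ADD R0, 4: R0=100+4=104
after SUB R6, 1: R6=5-1=4
CMP R6, 0  (cmp 4,0)
JNZ start: taken
after LOAD R2, [R0]: R2=M[104]=30
after ADD R2, 19: R2=30+19=49
after ADD R0, 4: R0=104+4=108
after SUB R6, 1: R6=4-1=3
CMP R6, 0  (cmp 3,0)
JNZ start: taken
after LOAD R2, [R0]: R2=M[108]=10
after ADD R2, 19: R2=10+19=29
after ADD R0, 4: R0=108+4=112
after SUB R6, 1: R6=3-1=2
CMP R6, 0  (cmp 2,0)
JNZ start: taken
after LOAD R2, [R0]: R2=M[112]=3
after ADD R2, 19: R2=3+19=22
after ADD R0, 4: R0=112+4=116
after SUB R6, 1: R6=2-1=1
CMP R6, 0  (cmp 1,0)
JNZ start: taken
after LOAD R2, [R0]: R2=M[116]=-4
after ADD R2, 19: R2=(-4)+19=15
after ADD R0, 4: R0=116+4=120
after SUB R6, 1: R6=1-1=0
CMP R6, 0  (cmp 0,0)
JNZ start: not taken
STORE R2, [116] → M[116]=15
halt.

15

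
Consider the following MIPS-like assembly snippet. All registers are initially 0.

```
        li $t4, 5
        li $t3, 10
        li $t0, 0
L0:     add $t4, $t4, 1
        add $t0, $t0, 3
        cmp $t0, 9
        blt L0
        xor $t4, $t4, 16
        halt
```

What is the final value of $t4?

24

li $t4, 5 → $t4=5
li $t3, 10 → $t3=10
li $t0, 0 → $t0=0
add $t4, $t4, 1 → $t4=5+1=6
add $t0, $t0, 3 → $t0=0+3=3
cmp $t0, 9  (cmp 3,9)
blt L0: taken
add $t4, $t4, 1 → $t4=6+1=7
add $t0, $t0, 3 → $t0=3+3=6
cmp $t0, 9  (cmp 6,9)
blt L0: taken
add $t4, $t4, 1 → $t4=7+1=8
add $t0, $t0, 3 → $t0=6+3=9
cmp $t0, 9  (cmp 9,9)
blt L0: not taken
xor $t4, $t4, 16 → $t4=8^16=24
halt.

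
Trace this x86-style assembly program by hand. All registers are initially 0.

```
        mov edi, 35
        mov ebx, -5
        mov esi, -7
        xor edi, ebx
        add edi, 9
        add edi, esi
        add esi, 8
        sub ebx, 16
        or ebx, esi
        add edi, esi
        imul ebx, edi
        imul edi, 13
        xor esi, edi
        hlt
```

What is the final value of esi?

-482

after mov edi, 35: edi=35
after mov ebx, -5: ebx=-5
after mov esi, -7: esi=-7
after xor edi, ebx: edi=35^(-5)=-40
after add edi, 9: edi=(-40)+9=-31
after add edi, esi: edi=(-31)+(-7)=-38
after add esi, 8: esi=(-7)+8=1
after sub ebx, 16: ebx=(-5)-16=-21
after or ebx, esi: ebx=(-21)|1=-21
after add edi, esi: edi=(-38)+1=-37
after imul ebx, edi: ebx=(-21)*(-37)=777
after imul edi, 13: edi=(-37)*13=-481
after xor esi, edi: esi=1^(-481)=-482
halt.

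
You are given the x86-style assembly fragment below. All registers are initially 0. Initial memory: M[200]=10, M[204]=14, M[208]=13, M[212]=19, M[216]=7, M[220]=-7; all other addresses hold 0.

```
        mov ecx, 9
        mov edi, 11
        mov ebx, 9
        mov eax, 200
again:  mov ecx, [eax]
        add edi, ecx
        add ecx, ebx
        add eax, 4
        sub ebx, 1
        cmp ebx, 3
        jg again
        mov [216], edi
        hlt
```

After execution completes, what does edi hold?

after mov ecx, 9: ecx=9
after mov edi, 11: edi=11
after mov ebx, 9: ebx=9
after mov eax, 200: eax=200
after mov ecx, [eax]: ecx=M[200]=10
after add edi, ecx: edi=11+10=21
after add ecx, ebx: ecx=10+9=19
after add eax, 4: eax=200+4=204
after sub ebx, 1: ebx=9-1=8
cmp ebx, 3  (cmp 8,3)
jg again: taken
after mov ecx, [eax]: ecx=M[204]=14
after add edi, ecx: edi=21+14=35
after add ecx, ebx: ecx=14+8=22
after add eax, 4: eax=204+4=208
after sub ebx, 1: ebx=8-1=7
cmp ebx, 3  (cmp 7,3)
jg again: taken
after mov ecx, [eax]: ecx=M[208]=13
after add edi, ecx: edi=35+13=48
after add ecx, ebx: ecx=13+7=20
after add eax, 4: eax=208+4=212
after sub ebx, 1: ebx=7-1=6
cmp ebx, 3  (cmp 6,3)
jg again: taken
after mov ecx, [eax]: ecx=M[212]=19
after add edi, ecx: edi=48+19=67
after add ecx, ebx: ecx=19+6=25
after add eax, 4: eax=212+4=216
after sub ebx, 1: ebx=6-1=5
cmp ebx, 3  (cmp 5,3)
jg again: taken
after mov ecx, [eax]: ecx=M[216]=7
after add edi, ecx: edi=67+7=74
after add ecx, ebx: ecx=7+5=12
after add eax, 4: eax=216+4=220
after sub ebx, 1: ebx=5-1=4
cmp ebx, 3  (cmp 4,3)
jg again: taken
after mov ecx, [eax]: ecx=M[220]=-7
after add edi, ecx: edi=74+(-7)=67
after add ecx, ebx: ecx=(-7)+4=-3
after add eax, 4: eax=220+4=224
after sub ebx, 1: ebx=4-1=3
cmp ebx, 3  (cmp 3,3)
jg again: not taken
mov [216], edi → M[216]=67
halt.

67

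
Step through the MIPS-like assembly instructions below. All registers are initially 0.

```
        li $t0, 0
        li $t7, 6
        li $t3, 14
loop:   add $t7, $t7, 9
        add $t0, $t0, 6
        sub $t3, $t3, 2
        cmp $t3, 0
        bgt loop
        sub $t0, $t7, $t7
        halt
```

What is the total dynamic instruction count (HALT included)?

li $t0, 0 → $t0=0
li $t7, 6 → $t7=6
li $t3, 14 → $t3=14
add $t7, $t7, 9 → $t7=6+9=15
add $t0, $t0, 6 → $t0=0+6=6
sub $t3, $t3, 2 → $t3=14-2=12
cmp $t3, 0  (cmp 12,0)
bgt loop: taken
add $t7, $t7, 9 → $t7=15+9=24
add $t0, $t0, 6 → $t0=6+6=12
sub $t3, $t3, 2 → $t3=12-2=10
cmp $t3, 0  (cmp 10,0)
bgt loop: taken
add $t7, $t7, 9 → $t7=24+9=33
add $t0, $t0, 6 → $t0=12+6=18
sub $t3, $t3, 2 → $t3=10-2=8
cmp $t3, 0  (cmp 8,0)
bgt loop: taken
add $t7, $t7, 9 → $t7=33+9=42
add $t0, $t0, 6 → $t0=18+6=24
sub $t3, $t3, 2 → $t3=8-2=6
cmp $t3, 0  (cmp 6,0)
bgt loop: taken
add $t7, $t7, 9 → $t7=42+9=51
add $t0, $t0, 6 → $t0=24+6=30
sub $t3, $t3, 2 → $t3=6-2=4
cmp $t3, 0  (cmp 4,0)
bgt loop: taken
add $t7, $t7, 9 → $t7=51+9=60
add $t0, $t0, 6 → $t0=30+6=36
sub $t3, $t3, 2 → $t3=4-2=2
cmp $t3, 0  (cmp 2,0)
bgt loop: taken
add $t7, $t7, 9 → $t7=60+9=69
add $t0, $t0, 6 → $t0=36+6=42
sub $t3, $t3, 2 → $t3=2-2=0
cmp $t3, 0  (cmp 0,0)
bgt loop: not taken
sub $t0, $t7, $t7 → $t0=69-69=0
halt.
Total executed instructions: 40.

40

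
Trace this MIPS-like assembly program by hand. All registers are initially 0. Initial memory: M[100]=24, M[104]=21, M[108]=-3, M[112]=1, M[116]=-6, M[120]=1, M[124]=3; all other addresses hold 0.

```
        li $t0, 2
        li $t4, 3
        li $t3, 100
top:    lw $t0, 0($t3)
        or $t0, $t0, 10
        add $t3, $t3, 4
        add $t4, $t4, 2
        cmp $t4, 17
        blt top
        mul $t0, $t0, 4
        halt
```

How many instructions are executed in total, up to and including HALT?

47

li $t0, 2 → $t0=2
li $t4, 3 → $t4=3
li $t3, 100 → $t3=100
lw $t0, 0($t3) → $t0=M[100]=24
or $t0, $t0, 10 → $t0=24|10=26
add $t3, $t3, 4 → $t3=100+4=104
add $t4, $t4, 2 → $t4=3+2=5
cmp $t4, 17  (cmp 5,17)
blt top: taken
lw $t0, 0($t3) → $t0=M[104]=21
or $t0, $t0, 10 → $t0=21|10=31
add $t3, $t3, 4 → $t3=104+4=108
add $t4, $t4, 2 → $t4=5+2=7
cmp $t4, 17  (cmp 7,17)
blt top: taken
lw $t0, 0($t3) → $t0=M[108]=-3
or $t0, $t0, 10 → $t0=(-3)|10=-1
add $t3, $t3, 4 → $t3=108+4=112
add $t4, $t4, 2 → $t4=7+2=9
cmp $t4, 17  (cmp 9,17)
blt top: taken
lw $t0, 0($t3) → $t0=M[112]=1
or $t0, $t0, 10 → $t0=1|10=11
add $t3, $t3, 4 → $t3=112+4=116
add $t4, $t4, 2 → $t4=9+2=11
cmp $t4, 17  (cmp 11,17)
blt top: taken
lw $t0, 0($t3) → $t0=M[116]=-6
or $t0, $t0, 10 → $t0=(-6)|10=-6
add $t3, $t3, 4 → $t3=116+4=120
add $t4, $t4, 2 → $t4=11+2=13
cmp $t4, 17  (cmp 13,17)
blt top: taken
lw $t0, 0($t3) → $t0=M[120]=1
or $t0, $t0, 10 → $t0=1|10=11
add $t3, $t3, 4 → $t3=120+4=124
add $t4, $t4, 2 → $t4=13+2=15
cmp $t4, 17  (cmp 15,17)
blt top: taken
lw $t0, 0($t3) → $t0=M[124]=3
or $t0, $t0, 10 → $t0=3|10=11
add $t3, $t3, 4 → $t3=124+4=128
add $t4, $t4, 2 → $t4=15+2=17
cmp $t4, 17  (cmp 17,17)
blt top: not taken
mul $t0, $t0, 4 → $t0=11*4=44
halt.
Total executed instructions: 47.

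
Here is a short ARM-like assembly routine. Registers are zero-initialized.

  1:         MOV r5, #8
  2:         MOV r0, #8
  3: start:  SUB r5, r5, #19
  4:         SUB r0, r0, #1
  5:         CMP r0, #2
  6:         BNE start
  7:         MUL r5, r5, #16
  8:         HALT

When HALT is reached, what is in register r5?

r5=8
r0=8
r5=8-19=-11
r0=8-1=7
CMP r0, #2  (cmp 7,2)
BNE start: taken
r5=(-11)-19=-30
r0=7-1=6
CMP r0, #2  (cmp 6,2)
BNE start: taken
r5=(-30)-19=-49
r0=6-1=5
CMP r0, #2  (cmp 5,2)
BNE start: taken
r5=(-49)-19=-68
r0=5-1=4
CMP r0, #2  (cmp 4,2)
BNE start: taken
r5=(-68)-19=-87
r0=4-1=3
CMP r0, #2  (cmp 3,2)
BNE start: taken
r5=(-87)-19=-106
r0=3-1=2
CMP r0, #2  (cmp 2,2)
BNE start: not taken
r5=(-106)*16=-1696
halt.

-1696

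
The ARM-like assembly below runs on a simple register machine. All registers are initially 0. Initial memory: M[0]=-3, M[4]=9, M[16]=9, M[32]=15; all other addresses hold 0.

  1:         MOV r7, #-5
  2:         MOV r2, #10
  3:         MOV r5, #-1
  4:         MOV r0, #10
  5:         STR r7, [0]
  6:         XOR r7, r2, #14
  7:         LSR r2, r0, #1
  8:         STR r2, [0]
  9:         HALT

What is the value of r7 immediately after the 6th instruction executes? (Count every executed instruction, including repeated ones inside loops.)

after MOV r7, #-5: r7=-5
after MOV r2, #10: r2=10
after MOV r5, #-1: r5=-1
after MOV r0, #10: r0=10
STR r7, [0] → M[0]=-5
after XOR r7, r2, #14: r7=10^14=4
After step 6: r7 = 4.

4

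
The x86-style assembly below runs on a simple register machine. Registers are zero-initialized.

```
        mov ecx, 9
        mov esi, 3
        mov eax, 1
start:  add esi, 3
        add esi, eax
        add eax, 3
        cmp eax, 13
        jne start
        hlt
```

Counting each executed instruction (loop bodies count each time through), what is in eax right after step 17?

after mov ecx, 9: ecx=9
after mov esi, 3: esi=3
after mov eax, 1: eax=1
after add esi, 3: esi=3+3=6
after add esi, eax: esi=6+1=7
after add eax, 3: eax=1+3=4
cmp eax, 13  (cmp 4,13)
jne start: taken
after add esi, 3: esi=7+3=10
after add esi, eax: esi=10+4=14
after add eax, 3: eax=4+3=7
cmp eax, 13  (cmp 7,13)
jne start: taken
after add esi, 3: esi=14+3=17
after add esi, eax: esi=17+7=24
after add eax, 3: eax=7+3=10
cmp eax, 13  (cmp 10,13)
After step 17: eax = 10.

10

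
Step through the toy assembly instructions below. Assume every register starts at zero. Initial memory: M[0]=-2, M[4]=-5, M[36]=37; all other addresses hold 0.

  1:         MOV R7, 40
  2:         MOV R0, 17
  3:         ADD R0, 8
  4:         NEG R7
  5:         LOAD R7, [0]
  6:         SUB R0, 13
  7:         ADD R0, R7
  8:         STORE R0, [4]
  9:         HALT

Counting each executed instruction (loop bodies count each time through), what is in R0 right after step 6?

R7=40
R0=17
R0=17+8=25
R7=-(40)=-40
R7=M[0]=-2
R0=25-13=12
After step 6: R0 = 12.

12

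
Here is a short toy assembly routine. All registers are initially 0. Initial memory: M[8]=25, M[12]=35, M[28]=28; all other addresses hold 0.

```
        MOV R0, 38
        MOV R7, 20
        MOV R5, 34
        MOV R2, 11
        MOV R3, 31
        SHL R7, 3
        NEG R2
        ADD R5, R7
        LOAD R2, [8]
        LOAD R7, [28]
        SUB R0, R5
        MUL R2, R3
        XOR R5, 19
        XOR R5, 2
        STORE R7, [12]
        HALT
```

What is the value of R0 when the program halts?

MOV R0, 38 → R0=38
MOV R7, 20 → R7=20
MOV R5, 34 → R5=34
MOV R2, 11 → R2=11
MOV R3, 31 → R3=31
SHL R7, 3 → R7=20<<3=160
NEG R2 → R2=-(11)=-11
ADD R5, R7 → R5=34+160=194
LOAD R2, [8] → R2=M[8]=25
LOAD R7, [28] → R7=M[28]=28
SUB R0, R5 → R0=38-194=-156
MUL R2, R3 → R2=25*31=775
XOR R5, 19 → R5=194^19=209
XOR R5, 2 → R5=209^2=211
STORE R7, [12] → M[12]=28
halt.

-156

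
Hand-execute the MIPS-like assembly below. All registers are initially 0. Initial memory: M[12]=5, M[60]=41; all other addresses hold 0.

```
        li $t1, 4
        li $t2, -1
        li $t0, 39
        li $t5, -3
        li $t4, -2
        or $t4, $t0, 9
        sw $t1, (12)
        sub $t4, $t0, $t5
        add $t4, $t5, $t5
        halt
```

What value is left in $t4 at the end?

$t1=4
$t2=-1
$t0=39
$t5=-3
$t4=-2
$t4=39|9=47
sw $t1, (12) → M[12]=4
$t4=39-(-3)=42
$t4=(-3)+(-3)=-6
halt.

-6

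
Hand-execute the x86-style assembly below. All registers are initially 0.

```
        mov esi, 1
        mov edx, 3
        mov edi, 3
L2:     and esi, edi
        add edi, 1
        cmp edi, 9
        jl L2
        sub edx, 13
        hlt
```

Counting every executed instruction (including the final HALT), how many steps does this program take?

29

mov esi, 1 → esi=1
mov edx, 3 → edx=3
mov edi, 3 → edi=3
and esi, edi → esi=1&3=1
add edi, 1 → edi=3+1=4
cmp edi, 9  (cmp 4,9)
jl L2: taken
and esi, edi → esi=1&4=0
add edi, 1 → edi=4+1=5
cmp edi, 9  (cmp 5,9)
jl L2: taken
and esi, edi → esi=0&5=0
add edi, 1 → edi=5+1=6
cmp edi, 9  (cmp 6,9)
jl L2: taken
and esi, edi → esi=0&6=0
add edi, 1 → edi=6+1=7
cmp edi, 9  (cmp 7,9)
jl L2: taken
and esi, edi → esi=0&7=0
add edi, 1 → edi=7+1=8
cmp edi, 9  (cmp 8,9)
jl L2: taken
and esi, edi → esi=0&8=0
add edi, 1 → edi=8+1=9
cmp edi, 9  (cmp 9,9)
jl L2: not taken
sub edx, 13 → edx=3-13=-10
halt.
Total executed instructions: 29.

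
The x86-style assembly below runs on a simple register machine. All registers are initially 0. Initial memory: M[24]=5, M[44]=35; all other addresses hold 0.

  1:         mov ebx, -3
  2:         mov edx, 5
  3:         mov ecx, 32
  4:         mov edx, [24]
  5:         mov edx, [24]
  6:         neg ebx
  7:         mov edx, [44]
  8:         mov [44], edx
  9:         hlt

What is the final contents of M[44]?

35

ebx=-3
edx=5
ecx=32
edx=M[24]=5
edx=M[24]=5
ebx=-(-3)=3
edx=M[44]=35
mov [44], edx → M[44]=35
halt.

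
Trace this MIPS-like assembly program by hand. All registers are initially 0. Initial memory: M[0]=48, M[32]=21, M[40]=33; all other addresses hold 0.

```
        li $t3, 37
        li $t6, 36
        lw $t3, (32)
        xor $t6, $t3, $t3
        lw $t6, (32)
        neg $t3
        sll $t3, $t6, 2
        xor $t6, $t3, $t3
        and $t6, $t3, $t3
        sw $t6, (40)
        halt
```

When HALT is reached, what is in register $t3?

84

$t3=37
$t6=36
$t3=M[32]=21
$t6=21^21=0
$t6=M[32]=21
$t3=-(21)=-21
$t3=21<<2=84
$t6=84^84=0
$t6=84&84=84
sw $t6, (40) → M[40]=84
halt.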